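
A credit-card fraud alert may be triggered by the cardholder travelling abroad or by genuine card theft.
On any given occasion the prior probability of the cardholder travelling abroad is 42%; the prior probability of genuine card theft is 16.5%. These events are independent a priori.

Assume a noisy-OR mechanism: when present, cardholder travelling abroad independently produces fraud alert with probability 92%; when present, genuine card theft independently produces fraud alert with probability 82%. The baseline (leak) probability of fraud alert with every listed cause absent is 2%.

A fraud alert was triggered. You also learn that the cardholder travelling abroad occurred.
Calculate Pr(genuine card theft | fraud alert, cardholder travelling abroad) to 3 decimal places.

Pr(genuine card theft | fraud alert, cardholder travelling abroad) ≈ 0.175

Under noisy-OR, P(fraud alert | causes) = 1 − (1−0.02)·∏(1−qᵢ) over the active causes.
Enumerate both values of genuine card theft and weight by the priors:
  P(fraud alert | cardholder travelling abroad) = 0.9216×0.835 + 0.985888×0.165
        = 0.769536 + 0.162672 = 0.932208
Keeping only the genuine card theft-present terms gives 0.162672, so
  P(genuine card theft | fraud alert, cardholder travelling abroad) = 0.162672 / 0.932208 ≈ 0.175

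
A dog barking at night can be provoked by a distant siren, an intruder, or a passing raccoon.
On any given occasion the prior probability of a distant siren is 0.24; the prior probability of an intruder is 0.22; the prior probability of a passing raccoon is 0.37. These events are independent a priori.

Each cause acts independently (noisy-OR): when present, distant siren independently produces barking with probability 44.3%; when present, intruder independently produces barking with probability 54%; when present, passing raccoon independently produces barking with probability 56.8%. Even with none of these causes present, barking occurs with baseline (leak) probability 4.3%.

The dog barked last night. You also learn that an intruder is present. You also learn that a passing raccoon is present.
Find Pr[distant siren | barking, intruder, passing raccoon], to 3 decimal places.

Pr[distant siren | barking, intruder, passing raccoon] ≈ 0.259

Under noisy-OR, P(barking | causes) = 1 − (1−0.043)·∏(1−qᵢ) over the active causes.
Sum P(barking|·) weighted by the priors over both values of distant siren:
  P(barking | intruder, passing raccoon) = 0.809825×0.76 + 0.894073×0.24
        = 0.615467 + 0.214578 = 0.830045
The terms with distant siren present sum to 0.214578, so
  P(distant siren | barking, intruder, passing raccoon) = 0.214578 / 0.830045 ≈ 0.259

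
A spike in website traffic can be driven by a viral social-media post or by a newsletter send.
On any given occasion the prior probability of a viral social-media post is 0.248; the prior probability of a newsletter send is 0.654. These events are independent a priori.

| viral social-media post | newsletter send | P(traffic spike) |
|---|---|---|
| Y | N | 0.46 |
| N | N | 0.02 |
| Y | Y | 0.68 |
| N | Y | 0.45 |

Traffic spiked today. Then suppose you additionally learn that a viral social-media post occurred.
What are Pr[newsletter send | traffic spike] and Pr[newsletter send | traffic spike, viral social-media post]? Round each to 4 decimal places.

Pr[newsletter send | traffic spike] ≈ 0.8813; Pr[newsletter send | traffic spike, viral social-media post] ≈ 0.7364

Sum P(traffic spike|·) weighted by the priors over the 4 (viral social-media post, newsletter send) configurations:
  P(traffic spike) = 0.02·0.752·0.346 + 0.45·0.752·0.654 + 0.46·0.248·0.346 + 0.68·0.248·0.654
        = 0.005204 + 0.221314 + 0.039472 + 0.110291 = 0.376281
The terms with newsletter send present sum to 0.331605, so
  P(newsletter send | traffic spike) = 0.331605 / 0.376281 ≈ 0.8813

Now condition on the additional information:
P(traffic spike | viral social-media post) = 0.46·0.346 + 0.68·0.654 = 0.159160 + 0.444720 = 0.603880
Of this, 0.444720 comes from 0.68·0.654 (the newsletter send=true cases).
Hence the posterior is 0.444720/0.603880 ≈ 0.7364.
The drop from 0.8813 to 0.7364 is the explaining-away (discounting) effect.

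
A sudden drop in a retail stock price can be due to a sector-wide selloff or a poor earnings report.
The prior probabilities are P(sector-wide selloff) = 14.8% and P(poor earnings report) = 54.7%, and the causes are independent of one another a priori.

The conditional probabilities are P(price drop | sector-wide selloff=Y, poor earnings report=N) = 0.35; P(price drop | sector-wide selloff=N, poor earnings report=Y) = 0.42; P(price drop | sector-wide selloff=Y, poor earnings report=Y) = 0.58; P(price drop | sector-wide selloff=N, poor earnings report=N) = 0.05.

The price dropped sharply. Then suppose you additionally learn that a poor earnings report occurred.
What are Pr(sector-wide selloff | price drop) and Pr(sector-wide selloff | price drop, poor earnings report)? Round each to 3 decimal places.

Pr(sector-wide selloff | price drop) ≈ 0.247; Pr(sector-wide selloff | price drop, poor earnings report) ≈ 0.193

Weight on sector-wide selloff=true, given the evidence: 0.023465 + 0.046954 = 0.070419
The normalizing constant is 0.05*0.852*0.453 + 0.42*0.852*0.547 + 0.35*0.148*0.453 + 0.58*0.148*0.547 = 0.285455
Posterior = 0.070419 / 0.285455 ≈ 0.247

Now condition on the additional information:
Weight on sector-wide selloff=true, given the evidence: 0.58×0.148 = 0.085840
Denominator P(price drop | poor earnings report): 0.42×0.852 + 0.58×0.148 = 0.443680
Posterior = 0.085840 / 0.443680 ≈ 0.193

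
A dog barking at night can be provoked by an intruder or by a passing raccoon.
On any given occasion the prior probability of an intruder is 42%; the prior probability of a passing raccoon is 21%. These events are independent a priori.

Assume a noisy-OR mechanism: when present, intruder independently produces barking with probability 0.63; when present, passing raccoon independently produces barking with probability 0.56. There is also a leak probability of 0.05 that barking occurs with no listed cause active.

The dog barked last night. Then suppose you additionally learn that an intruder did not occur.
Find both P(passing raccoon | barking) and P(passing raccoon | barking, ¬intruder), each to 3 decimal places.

Under noisy-OR, P(barking | causes) = 1 − (1−0.05)·∏(1−qᵢ) over the active causes.
By total probability over the 4 (intruder, passing raccoon) configurations:
  P(barking) = 0.05·0.58·0.79 + 0.582·0.58·0.21 + 0.6485·0.42·0.79 + 0.84534·0.42·0.21
        = 0.022910 + 0.070888 + 0.215172 + 0.074559 = 0.383529
Configurations with passing raccoon contribute 0.145447, so
  P(passing raccoon | barking) = 0.145447 / 0.383529 ≈ 0.379

Now also conditioning on intruder≠true:
By total probability over both values of passing raccoon:
  P(barking | ¬intruder) = 0.05*0.79 + 0.582*0.21
        = 0.039500 + 0.122220 = 0.161720
The terms with passing raccoon present sum to 0.122220, so
  P(passing raccoon | barking, ¬intruder) = 0.122220 / 0.161720 ≈ 0.756

P(passing raccoon | barking) ≈ 0.379; P(passing raccoon | barking, ¬intruder) ≈ 0.756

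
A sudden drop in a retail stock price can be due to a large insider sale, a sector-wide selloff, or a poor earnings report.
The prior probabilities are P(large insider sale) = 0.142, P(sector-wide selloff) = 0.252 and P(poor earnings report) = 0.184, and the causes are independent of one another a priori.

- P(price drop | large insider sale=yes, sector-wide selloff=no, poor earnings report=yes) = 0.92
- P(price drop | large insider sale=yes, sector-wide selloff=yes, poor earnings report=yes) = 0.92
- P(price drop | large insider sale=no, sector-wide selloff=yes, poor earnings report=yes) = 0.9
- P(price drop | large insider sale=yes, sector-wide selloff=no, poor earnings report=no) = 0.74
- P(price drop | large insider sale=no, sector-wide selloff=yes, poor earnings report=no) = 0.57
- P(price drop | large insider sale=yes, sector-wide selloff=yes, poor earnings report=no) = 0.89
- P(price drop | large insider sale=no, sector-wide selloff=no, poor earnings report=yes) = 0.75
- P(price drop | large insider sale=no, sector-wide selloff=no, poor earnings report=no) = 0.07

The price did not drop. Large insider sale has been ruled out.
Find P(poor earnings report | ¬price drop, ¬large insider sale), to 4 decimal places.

P(poor earnings report | ¬price drop, ¬large insider sale) ≈ 0.0562

Enumerate the 4 (sector-wide selloff, poor earnings report) configurations and weight by the priors:
  P(¬price drop | ¬large insider sale) = 0.93×0.748×0.816 + 0.25×0.748×0.184 + 0.43×0.252×0.816 + 0.1×0.252×0.184
        = 0.567642 + 0.034408 + 0.088422 + 0.004637 = 0.695109
Configurations with poor earnings report contribute 0.039045, so
  P(poor earnings report | ¬price drop, ¬large insider sale) = 0.039045 / 0.695109 ≈ 0.0562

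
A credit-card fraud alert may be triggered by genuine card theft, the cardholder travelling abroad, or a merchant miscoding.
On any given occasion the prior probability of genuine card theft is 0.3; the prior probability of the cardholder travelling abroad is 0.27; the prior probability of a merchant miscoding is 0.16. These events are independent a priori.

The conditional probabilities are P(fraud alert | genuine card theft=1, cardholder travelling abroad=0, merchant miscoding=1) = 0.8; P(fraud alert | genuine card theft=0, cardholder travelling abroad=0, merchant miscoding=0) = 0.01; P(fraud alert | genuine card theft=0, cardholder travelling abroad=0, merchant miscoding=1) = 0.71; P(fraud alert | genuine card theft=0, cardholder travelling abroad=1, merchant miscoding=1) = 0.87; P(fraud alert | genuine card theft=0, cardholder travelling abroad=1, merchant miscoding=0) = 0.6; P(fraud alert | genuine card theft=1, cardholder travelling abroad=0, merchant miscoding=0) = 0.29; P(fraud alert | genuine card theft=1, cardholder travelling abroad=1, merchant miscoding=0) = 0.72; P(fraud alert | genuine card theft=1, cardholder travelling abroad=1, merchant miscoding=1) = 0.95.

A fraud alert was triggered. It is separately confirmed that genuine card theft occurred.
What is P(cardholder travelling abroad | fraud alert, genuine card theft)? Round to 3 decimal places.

P(fraud alert | genuine card theft) = 0.29×0.73×0.84 + 0.8×0.73×0.16 + 0.72×0.27×0.84 + 0.95×0.27×0.16 = 0.177828 + 0.093440 + 0.163296 + 0.041040 = 0.475604
The cardholder travelling abroad-present share is 0.163296 + 0.041040 = 0.204336.
P(cardholder travelling abroad | fraud alert, genuine card theft) = 0.204336 / 0.475604 ≈ 0.430

P(cardholder travelling abroad | fraud alert, genuine card theft) ≈ 0.430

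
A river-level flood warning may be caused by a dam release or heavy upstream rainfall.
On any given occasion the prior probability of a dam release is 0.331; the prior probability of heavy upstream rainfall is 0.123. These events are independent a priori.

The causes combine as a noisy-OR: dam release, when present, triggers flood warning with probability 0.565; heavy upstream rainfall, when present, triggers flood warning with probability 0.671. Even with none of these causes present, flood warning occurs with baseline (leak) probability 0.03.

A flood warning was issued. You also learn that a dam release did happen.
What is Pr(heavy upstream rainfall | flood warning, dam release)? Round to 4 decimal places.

Under noisy-OR, P(flood warning | causes) = 1 − (1−0.03)·∏(1−qᵢ) over the active causes.
Enumerate both values of heavy upstream rainfall and weight by the priors:
  P(flood warning | dam release) = 0.57805*0.877 + 0.861178*0.123
        = 0.506950 + 0.105925 = 0.612875
The terms with heavy upstream rainfall present sum to 0.105925, so
  P(heavy upstream rainfall | flood warning, dam release) = 0.105925 / 0.612875 ≈ 0.1728

Pr(heavy upstream rainfall | flood warning, dam release) ≈ 0.1728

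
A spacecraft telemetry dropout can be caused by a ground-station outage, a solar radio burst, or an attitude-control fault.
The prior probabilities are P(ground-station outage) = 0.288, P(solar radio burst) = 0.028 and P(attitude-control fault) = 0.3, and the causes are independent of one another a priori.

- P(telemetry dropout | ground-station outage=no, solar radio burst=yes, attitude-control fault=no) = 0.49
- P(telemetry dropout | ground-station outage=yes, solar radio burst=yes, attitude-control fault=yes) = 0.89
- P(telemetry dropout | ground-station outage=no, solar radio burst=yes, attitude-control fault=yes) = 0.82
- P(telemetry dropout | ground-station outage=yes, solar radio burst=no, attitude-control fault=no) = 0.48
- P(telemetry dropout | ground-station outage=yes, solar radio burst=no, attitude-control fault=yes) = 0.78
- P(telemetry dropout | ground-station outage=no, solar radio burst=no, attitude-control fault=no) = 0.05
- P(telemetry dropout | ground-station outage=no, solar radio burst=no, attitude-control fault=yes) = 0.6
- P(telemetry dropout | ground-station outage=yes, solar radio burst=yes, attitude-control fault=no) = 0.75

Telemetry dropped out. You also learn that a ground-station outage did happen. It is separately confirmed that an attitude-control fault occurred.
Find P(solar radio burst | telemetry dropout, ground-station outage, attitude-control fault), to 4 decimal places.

Enumerate both values of solar radio burst and weight by the priors:
  P(telemetry dropout | ground-station outage, attitude-control fault) = 0.78·0.972 + 0.89·0.028
        = 0.758160 + 0.024920 = 0.783080
Keeping only the solar radio burst-present terms gives 0.024920, so
  P(solar radio burst | telemetry dropout, ground-station outage, attitude-control fault) = 0.024920 / 0.783080 ≈ 0.0318

P(solar radio burst | telemetry dropout, ground-station outage, attitude-control fault) ≈ 0.0318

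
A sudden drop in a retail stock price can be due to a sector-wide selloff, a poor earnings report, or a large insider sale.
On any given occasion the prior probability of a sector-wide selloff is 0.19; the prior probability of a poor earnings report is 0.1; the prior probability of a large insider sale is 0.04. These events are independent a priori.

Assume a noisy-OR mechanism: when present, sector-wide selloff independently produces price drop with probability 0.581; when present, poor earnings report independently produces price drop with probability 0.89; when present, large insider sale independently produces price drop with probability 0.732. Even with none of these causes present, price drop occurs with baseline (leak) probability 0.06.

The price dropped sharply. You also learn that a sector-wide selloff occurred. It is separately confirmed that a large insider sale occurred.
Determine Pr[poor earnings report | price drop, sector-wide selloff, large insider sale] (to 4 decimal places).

Pr[poor earnings report | price drop, sector-wide selloff, large insider sale] ≈ 0.1094

Under noisy-OR, P(price drop | causes) = 1 − (1−0.06)·∏(1−qᵢ) over the active causes.
Enumerate both values of poor earnings report and weight by the priors:
  P(price drop | sector-wide selloff, large insider sale) = 0.894446×0.9 + 0.988389×0.1
        = 0.805001 + 0.098839 = 0.903840
Configurations with poor earnings report contribute 0.098839, so
  P(poor earnings report | price drop, sector-wide selloff, large insider sale) = 0.098839 / 0.903840 ≈ 0.1094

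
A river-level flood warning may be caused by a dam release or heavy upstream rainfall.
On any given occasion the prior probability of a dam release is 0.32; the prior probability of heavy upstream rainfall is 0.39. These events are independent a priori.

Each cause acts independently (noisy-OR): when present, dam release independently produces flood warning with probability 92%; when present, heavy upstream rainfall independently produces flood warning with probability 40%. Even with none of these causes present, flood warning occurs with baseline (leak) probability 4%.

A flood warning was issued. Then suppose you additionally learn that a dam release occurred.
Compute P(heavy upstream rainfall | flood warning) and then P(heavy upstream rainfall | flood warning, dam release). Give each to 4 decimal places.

Under noisy-OR, P(flood warning | causes) = 1 − (1−0.04)·∏(1−qᵢ) over the active causes.
P(flood warning) = 0.04*0.68*0.61 + 0.424*0.68*0.39 + 0.9232*0.32*0.61 + 0.95392*0.32*0.39 = 0.016592 + 0.112445 + 0.180209 + 0.119049 = 0.428295
Of this, 0.231494 comes from 0.112445 + 0.119049 (the heavy upstream rainfall=true cases).
P(heavy upstream rainfall | flood warning) = 0.231494 / 0.428295 ≈ 0.5405

Now also conditioning on dam release=true:
P(flood warning | dam release) = 0.9232×0.61 + 0.95392×0.39 = 0.563152 + 0.372029 = 0.935181
Of this, 0.372029 comes from 0.95392×0.39 (the heavy upstream rainfall=true cases).
So P(heavy upstream rainfall | flood warning, dam release) = 0.372029/0.935181 ≈ 0.3978.
Conditioning on dam release lowers the posterior on heavy upstream rainfall: the classic explaining-away effect in a common-effect structure.

P(heavy upstream rainfall | flood warning) ≈ 0.5405; P(heavy upstream rainfall | flood warning, dam release) ≈ 0.3978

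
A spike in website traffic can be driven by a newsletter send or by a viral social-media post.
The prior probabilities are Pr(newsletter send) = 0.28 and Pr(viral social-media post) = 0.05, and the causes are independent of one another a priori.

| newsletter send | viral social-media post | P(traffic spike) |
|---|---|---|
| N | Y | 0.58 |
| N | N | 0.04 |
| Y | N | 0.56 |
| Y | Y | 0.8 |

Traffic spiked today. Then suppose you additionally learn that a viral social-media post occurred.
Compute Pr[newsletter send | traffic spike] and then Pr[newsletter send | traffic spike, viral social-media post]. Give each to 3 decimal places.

Weight on newsletter send=true, given the evidence: 0.148960 + 0.011200 = 0.160160
The normalizing constant is 0.04*0.72*0.95 + 0.58*0.72*0.05 + 0.56*0.28*0.95 + 0.8*0.28*0.05 = 0.208400
P(newsletter send | traffic spike) = 0.160160/0.208400 ≈ 0.769

Now condition on the additional information:
Numerator (weight on configurations with newsletter send): 0.8×0.28 = 0.224000
Denominator P(traffic spike | viral social-media post): 0.58×0.72 + 0.8×0.28 = 0.641600
P(newsletter send | traffic spike, viral social-media post) = 0.224000/0.641600 ≈ 0.349

Pr[newsletter send | traffic spike] ≈ 0.769; Pr[newsletter send | traffic spike, viral social-media post] ≈ 0.349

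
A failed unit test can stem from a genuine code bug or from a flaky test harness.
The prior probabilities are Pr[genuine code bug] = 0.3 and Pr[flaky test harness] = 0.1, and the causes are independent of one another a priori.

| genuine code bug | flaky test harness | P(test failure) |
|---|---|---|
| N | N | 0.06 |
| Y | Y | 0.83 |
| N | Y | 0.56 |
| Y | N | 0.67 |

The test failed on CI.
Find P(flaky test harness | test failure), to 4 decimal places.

P(flaky test harness | test failure) ≈ 0.2267

Numerator (weight on configurations with flaky test harness): 0.039200 + 0.024900 = 0.064100
Denominator P(test failure): 0.06·0.7·0.9 + 0.56·0.7·0.1 + 0.67·0.3·0.9 + 0.83·0.3·0.1 = 0.282800
P(flaky test harness | test failure) = 0.064100/0.282800 ≈ 0.2267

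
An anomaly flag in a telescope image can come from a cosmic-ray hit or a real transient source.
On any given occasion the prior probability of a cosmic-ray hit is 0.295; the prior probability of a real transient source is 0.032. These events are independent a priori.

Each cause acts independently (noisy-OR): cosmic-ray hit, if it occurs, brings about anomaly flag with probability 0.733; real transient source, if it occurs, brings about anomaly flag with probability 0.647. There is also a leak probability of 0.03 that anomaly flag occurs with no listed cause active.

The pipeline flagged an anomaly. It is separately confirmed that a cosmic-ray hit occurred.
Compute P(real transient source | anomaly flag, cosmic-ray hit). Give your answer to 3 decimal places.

Under noisy-OR, P(anomaly flag | causes) = 1 − (1−0.03)·∏(1−qᵢ) over the active causes.
P(anomaly flag | cosmic-ray hit) = 0.74101·0.968 + 0.908577·0.032 = 0.717298 + 0.029074 = 0.746372
The real transient source-present share is 0.908577·0.032 = 0.029074.
Hence the posterior is 0.029074/0.746372 ≈ 0.039.

P(real transient source | anomaly flag, cosmic-ray hit) ≈ 0.039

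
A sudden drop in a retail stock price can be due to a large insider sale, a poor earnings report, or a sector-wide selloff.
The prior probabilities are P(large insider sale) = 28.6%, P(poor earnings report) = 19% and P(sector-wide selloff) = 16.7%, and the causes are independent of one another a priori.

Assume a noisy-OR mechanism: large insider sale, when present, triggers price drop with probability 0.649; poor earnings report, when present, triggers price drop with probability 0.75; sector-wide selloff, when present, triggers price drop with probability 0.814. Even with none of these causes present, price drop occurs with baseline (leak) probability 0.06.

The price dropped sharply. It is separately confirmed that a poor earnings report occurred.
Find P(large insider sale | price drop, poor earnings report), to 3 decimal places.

P(large insider sale | price drop, poor earnings report) ≈ 0.318

Under noisy-OR, P(price drop | causes) = 1 − (1−0.06)·∏(1−qᵢ) over the active causes.
By total probability over the 4 (large insider sale, sector-wide selloff) configurations:
  P(price drop | poor earnings report) = 0.765*0.714*0.833 + 0.95629*0.714*0.167 + 0.917515*0.286*0.833 + 0.984658*0.286*0.167
        = 0.454993 + 0.114026 + 0.218587 + 0.047029 = 0.834635
Configurations with large insider sale contribute 0.265616, so
  P(large insider sale | price drop, poor earnings report) = 0.265616 / 0.834635 ≈ 0.318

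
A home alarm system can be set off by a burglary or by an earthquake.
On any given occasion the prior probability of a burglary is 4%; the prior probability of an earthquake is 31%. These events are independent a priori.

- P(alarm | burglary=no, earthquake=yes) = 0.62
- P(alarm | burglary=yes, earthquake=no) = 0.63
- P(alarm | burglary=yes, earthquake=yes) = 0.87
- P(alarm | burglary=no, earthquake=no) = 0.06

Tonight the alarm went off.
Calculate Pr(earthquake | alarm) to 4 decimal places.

Pr(earthquake | alarm) ≈ 0.7737

P(alarm) = 0.06*0.96*0.69 + 0.62*0.96*0.31 + 0.63*0.04*0.69 + 0.87*0.04*0.31 = 0.039744 + 0.184512 + 0.017388 + 0.010788 = 0.252432
Of this, 0.195300 comes from 0.184512 + 0.010788 (the earthquake=true cases).
So P(earthquake | alarm) = 0.195300/0.252432 ≈ 0.7737.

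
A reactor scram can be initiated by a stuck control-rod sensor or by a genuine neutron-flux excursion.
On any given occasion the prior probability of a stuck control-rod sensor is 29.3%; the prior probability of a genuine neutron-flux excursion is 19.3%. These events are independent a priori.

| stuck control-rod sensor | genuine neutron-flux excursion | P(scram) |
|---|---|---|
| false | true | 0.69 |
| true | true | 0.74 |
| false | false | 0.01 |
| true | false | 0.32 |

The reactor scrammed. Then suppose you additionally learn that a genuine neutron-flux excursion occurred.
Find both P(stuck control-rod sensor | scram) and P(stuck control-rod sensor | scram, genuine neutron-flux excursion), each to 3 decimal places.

By total probability over the 4 (stuck control-rod sensor, genuine neutron-flux excursion) configurations:
  P(scram) = 0.01×0.707×0.807 + 0.69×0.707×0.193 + 0.32×0.293×0.807 + 0.74×0.293×0.193
        = 0.005705 + 0.094151 + 0.075664 + 0.041846 = 0.217366
Configurations with stuck control-rod sensor contribute 0.117510, so
  P(stuck control-rod sensor | scram) = 0.117510 / 0.217366 ≈ 0.541

Now also conditioning on genuine neutron-flux excursion=true:
By total probability over both values of stuck control-rod sensor:
  P(scram | genuine neutron-flux excursion) = 0.69×0.707 + 0.74×0.293
        = 0.487830 + 0.216820 = 0.704650
The terms with stuck control-rod sensor present sum to 0.216820, so
  P(stuck control-rod sensor | scram, genuine neutron-flux excursion) = 0.216820 / 0.704650 ≈ 0.308
— genuine neutron-flux excursion explains away the evidence for stuck control-rod sensor.

P(stuck control-rod sensor | scram) ≈ 0.541; P(stuck control-rod sensor | scram, genuine neutron-flux excursion) ≈ 0.308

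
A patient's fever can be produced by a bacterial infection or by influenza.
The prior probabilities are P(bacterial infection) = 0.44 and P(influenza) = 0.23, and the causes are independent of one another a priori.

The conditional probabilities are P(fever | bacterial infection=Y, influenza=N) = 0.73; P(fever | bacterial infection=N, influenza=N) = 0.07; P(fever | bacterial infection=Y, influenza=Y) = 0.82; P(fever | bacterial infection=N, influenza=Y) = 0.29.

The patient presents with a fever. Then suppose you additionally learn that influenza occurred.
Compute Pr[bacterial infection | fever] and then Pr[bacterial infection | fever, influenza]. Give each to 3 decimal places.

Pr[bacterial infection | fever] ≈ 0.830; Pr[bacterial infection | fever, influenza] ≈ 0.690

Enumerate the 4 (bacterial infection, influenza) configurations and weight by the priors:
  P(fever) = 0.07·0.56·0.77 + 0.29·0.56·0.23 + 0.73·0.44·0.77 + 0.82·0.44·0.23
        = 0.030184 + 0.037352 + 0.247324 + 0.082984 = 0.397844
Keeping only the bacterial infection-present terms gives 0.330308, so
  P(bacterial infection | fever) = 0.330308 / 0.397844 ≈ 0.830

Now condition on the additional information:
Sum P(fever|·) weighted by the priors over both values of bacterial infection:
  P(fever | influenza) = 0.29·0.56 + 0.82·0.44
        = 0.162400 + 0.360800 = 0.523200
Configurations with bacterial infection contribute 0.360800, so
  P(bacterial infection | fever, influenza) = 0.360800 / 0.523200 ≈ 0.690
Conditioning on influenza lowers the posterior on bacterial infection: the classic explaining-away effect in a common-effect structure.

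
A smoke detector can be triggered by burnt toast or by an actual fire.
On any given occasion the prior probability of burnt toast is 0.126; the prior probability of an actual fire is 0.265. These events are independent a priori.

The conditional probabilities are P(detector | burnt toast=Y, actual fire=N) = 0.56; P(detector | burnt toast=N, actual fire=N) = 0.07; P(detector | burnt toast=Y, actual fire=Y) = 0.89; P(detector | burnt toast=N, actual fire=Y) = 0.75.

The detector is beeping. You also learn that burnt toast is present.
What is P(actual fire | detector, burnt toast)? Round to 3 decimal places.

P(detector | burnt toast) = 0.56*0.735 + 0.89*0.265 = 0.411600 + 0.235850 = 0.647450
Of this, 0.235850 comes from 0.89*0.265 (the actual fire=true cases).
Hence the posterior is 0.235850/0.647450 ≈ 0.364.

P(actual fire | detector, burnt toast) ≈ 0.364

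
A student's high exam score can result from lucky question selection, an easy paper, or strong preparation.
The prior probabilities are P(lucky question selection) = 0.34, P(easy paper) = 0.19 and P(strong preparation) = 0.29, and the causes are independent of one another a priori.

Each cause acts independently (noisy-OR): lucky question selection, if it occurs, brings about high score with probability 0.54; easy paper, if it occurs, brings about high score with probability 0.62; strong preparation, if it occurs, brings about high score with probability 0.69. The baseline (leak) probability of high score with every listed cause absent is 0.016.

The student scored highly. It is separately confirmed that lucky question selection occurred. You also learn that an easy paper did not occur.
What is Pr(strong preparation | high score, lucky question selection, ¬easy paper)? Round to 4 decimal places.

Under noisy-OR, P(high score | causes) = 1 − (1−0.016)·∏(1−qᵢ) over the active causes.
P(high score | lucky question selection, ¬easy paper) = 0.54736·0.71 + 0.859682·0.29 = 0.388626 + 0.249308 = 0.637934
Restricting to configurations with strong preparation present: 0.859682·0.29 = 0.249308.
Hence the posterior is 0.249308/0.637934 ≈ 0.3908.

Pr(strong preparation | high score, lucky question selection, ¬easy paper) ≈ 0.3908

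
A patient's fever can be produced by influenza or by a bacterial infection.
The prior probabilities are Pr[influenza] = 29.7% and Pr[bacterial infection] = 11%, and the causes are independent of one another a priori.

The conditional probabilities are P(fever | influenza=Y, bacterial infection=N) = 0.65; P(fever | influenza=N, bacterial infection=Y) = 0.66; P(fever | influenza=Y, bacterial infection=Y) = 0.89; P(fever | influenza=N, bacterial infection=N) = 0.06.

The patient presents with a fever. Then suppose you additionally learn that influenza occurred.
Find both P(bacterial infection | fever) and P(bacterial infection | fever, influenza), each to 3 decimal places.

Numerator (weight on configurations with bacterial infection): 0.051038 + 0.029076 = 0.080114
Denominator P(fever): 0.06×0.703×0.89 + 0.66×0.703×0.11 + 0.65×0.297×0.89 + 0.89×0.297×0.11 = 0.289469
P(bacterial infection | fever) = 0.080114/0.289469 ≈ 0.277

With the extra evidence:
Weight on bacterial infection=true, given the evidence: 0.89·0.11 = 0.097900
The normalizing constant is 0.65·0.89 + 0.89·0.11 = 0.676400
P(bacterial infection | fever, influenza) = 0.097900/0.676400 ≈ 0.145
— influenza explains away the evidence for bacterial infection.

P(bacterial infection | fever) ≈ 0.277; P(bacterial infection | fever, influenza) ≈ 0.145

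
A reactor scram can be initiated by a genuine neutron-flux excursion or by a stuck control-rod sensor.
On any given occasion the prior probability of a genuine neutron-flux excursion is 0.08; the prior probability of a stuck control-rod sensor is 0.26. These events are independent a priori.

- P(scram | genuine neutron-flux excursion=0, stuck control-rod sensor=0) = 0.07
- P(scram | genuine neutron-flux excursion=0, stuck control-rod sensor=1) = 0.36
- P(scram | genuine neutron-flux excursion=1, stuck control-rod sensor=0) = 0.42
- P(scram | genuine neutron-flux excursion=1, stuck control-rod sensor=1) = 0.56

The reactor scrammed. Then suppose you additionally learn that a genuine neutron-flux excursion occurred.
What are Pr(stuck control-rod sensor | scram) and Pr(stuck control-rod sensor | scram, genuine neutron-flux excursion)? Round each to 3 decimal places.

Pr(stuck control-rod sensor | scram) ≈ 0.574; Pr(stuck control-rod sensor | scram, genuine neutron-flux excursion) ≈ 0.319

P(scram) = 0.07·0.92·0.74 + 0.36·0.92·0.26 + 0.42·0.08·0.74 + 0.56·0.08·0.26 = 0.047656 + 0.086112 + 0.024864 + 0.011648 = 0.170280
Restricting to configurations with stuck control-rod sensor present: 0.086112 + 0.011648 = 0.097760.
P(stuck control-rod sensor | scram) = 0.097760 / 0.170280 ≈ 0.574

Now also conditioning on genuine neutron-flux excursion=true:
Enumerate both values of stuck control-rod sensor and weight by the priors:
  P(scram | genuine neutron-flux excursion) = 0.42·0.74 + 0.56·0.26
        = 0.310800 + 0.145600 = 0.456400
The terms with stuck control-rod sensor present sum to 0.145600, so
  P(stuck control-rod sensor | scram, genuine neutron-flux excursion) = 0.145600 / 0.456400 ≈ 0.319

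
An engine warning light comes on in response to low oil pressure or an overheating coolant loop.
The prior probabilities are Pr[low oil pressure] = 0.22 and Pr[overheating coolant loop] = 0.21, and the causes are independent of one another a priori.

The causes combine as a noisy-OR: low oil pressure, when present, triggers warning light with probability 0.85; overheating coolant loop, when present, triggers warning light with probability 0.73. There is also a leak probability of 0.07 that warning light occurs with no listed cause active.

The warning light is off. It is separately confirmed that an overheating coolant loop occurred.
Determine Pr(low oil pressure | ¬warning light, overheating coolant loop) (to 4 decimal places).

Pr(low oil pressure | ¬warning light, overheating coolant loop) ≈ 0.0406

Under noisy-OR, P(warning light | causes) = 1 − (1−0.07)·∏(1−qᵢ) over the active causes.
P(¬warning light | overheating coolant loop) = 0.2511×0.78 + 0.037665×0.22 = 0.195858 + 0.008286 = 0.204144
Of this, 0.008286 comes from 0.037665×0.22 (the low oil pressure=true cases).
So P(low oil pressure | ¬warning light, overheating coolant loop) = 0.008286/0.204144 ≈ 0.0406.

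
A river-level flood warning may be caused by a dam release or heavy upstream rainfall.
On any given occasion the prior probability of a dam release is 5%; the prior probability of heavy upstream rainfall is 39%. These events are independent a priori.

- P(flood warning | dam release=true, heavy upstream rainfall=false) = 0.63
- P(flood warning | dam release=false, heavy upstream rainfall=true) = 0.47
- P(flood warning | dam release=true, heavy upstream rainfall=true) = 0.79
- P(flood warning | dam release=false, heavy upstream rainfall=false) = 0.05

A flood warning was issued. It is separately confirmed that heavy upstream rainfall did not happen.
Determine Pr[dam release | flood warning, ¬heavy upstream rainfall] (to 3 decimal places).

Pr[dam release | flood warning, ¬heavy upstream rainfall] ≈ 0.399

P(flood warning | ¬heavy upstream rainfall) = 0.05*0.95 + 0.63*0.05 = 0.047500 + 0.031500 = 0.079000
The dam release-present share is 0.63*0.05 = 0.031500.
So P(dam release | flood warning, ¬heavy upstream rainfall) = 0.031500/0.079000 ≈ 0.399.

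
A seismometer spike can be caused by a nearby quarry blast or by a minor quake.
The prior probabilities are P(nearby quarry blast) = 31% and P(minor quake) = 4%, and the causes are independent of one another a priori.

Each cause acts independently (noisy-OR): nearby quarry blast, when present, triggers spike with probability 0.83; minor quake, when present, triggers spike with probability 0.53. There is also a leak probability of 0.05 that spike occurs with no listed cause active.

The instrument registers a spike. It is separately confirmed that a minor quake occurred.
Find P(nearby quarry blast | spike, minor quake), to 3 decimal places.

Under noisy-OR, P(spike | causes) = 1 − (1−0.05)·∏(1−qᵢ) over the active causes.
P(spike | minor quake) = 0.5535×0.69 + 0.924095×0.31 = 0.381915 + 0.286469 = 0.668384
Of this, 0.286469 comes from 0.924095×0.31 (the nearby quarry blast=true cases).
P(nearby quarry blast | spike, minor quake) = 0.286469 / 0.668384 ≈ 0.429

P(nearby quarry blast | spike, minor quake) ≈ 0.429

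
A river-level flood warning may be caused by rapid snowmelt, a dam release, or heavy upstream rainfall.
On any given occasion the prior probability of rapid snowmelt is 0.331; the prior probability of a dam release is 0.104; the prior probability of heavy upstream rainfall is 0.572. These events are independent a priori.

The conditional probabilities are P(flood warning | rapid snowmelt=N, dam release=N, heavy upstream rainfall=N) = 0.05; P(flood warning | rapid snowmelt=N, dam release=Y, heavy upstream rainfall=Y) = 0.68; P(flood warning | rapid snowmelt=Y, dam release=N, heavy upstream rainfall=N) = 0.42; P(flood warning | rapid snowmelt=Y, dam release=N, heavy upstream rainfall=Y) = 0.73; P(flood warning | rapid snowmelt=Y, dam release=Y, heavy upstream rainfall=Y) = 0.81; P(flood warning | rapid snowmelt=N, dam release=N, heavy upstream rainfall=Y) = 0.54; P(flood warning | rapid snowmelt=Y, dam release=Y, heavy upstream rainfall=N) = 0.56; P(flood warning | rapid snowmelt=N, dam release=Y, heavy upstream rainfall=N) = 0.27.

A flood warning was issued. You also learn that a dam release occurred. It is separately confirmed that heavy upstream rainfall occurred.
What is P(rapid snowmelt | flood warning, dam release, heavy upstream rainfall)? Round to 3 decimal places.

Weight on rapid snowmelt=true, given the evidence: 0.81*0.331 = 0.268110
Normalizer over all consistent configurations: 0.68*0.669 + 0.81*0.331 = 0.723030
P(rapid snowmelt | flood warning, dam release, heavy upstream rainfall) = 0.268110/0.723030 ≈ 0.371

P(rapid snowmelt | flood warning, dam release, heavy upstream rainfall) ≈ 0.371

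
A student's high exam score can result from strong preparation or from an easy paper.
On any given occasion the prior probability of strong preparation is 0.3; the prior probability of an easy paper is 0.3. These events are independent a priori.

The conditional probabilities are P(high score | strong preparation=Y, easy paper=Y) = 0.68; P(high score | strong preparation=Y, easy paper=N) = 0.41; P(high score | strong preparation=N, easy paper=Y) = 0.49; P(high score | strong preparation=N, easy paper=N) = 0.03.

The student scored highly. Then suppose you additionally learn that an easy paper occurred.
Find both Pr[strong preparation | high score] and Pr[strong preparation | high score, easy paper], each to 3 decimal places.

Pr[strong preparation | high score] ≈ 0.556; Pr[strong preparation | high score, easy paper] ≈ 0.373

Numerator (weight on configurations with strong preparation): 0.086100 + 0.061200 = 0.147300
Normalizer over all consistent configurations: 0.03*0.7*0.7 + 0.49*0.7*0.3 + 0.41*0.3*0.7 + 0.68*0.3*0.3 = 0.264900
P(strong preparation | high score) = 0.147300/0.264900 ≈ 0.556

Now also conditioning on easy paper=true:
Weight on strong preparation=true, given the evidence: 0.68*0.3 = 0.204000
Denominator P(high score | easy paper): 0.49*0.7 + 0.68*0.3 = 0.547000
Posterior = 0.204000 / 0.547000 ≈ 0.373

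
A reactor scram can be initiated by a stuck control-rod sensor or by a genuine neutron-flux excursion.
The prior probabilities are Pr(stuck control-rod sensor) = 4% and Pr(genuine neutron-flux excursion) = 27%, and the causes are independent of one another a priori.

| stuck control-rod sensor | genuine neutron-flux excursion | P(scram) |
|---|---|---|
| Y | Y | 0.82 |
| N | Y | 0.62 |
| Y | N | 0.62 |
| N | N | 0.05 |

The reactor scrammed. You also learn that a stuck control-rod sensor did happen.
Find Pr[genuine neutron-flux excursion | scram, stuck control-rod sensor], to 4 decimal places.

Weight on genuine neutron-flux excursion=true, given the evidence: 0.82×0.27 = 0.221400
Normalizer over all consistent configurations: 0.62×0.73 + 0.82×0.27 = 0.674000
Posterior = 0.221400 / 0.674000 ≈ 0.3285

Pr[genuine neutron-flux excursion | scram, stuck control-rod sensor] ≈ 0.3285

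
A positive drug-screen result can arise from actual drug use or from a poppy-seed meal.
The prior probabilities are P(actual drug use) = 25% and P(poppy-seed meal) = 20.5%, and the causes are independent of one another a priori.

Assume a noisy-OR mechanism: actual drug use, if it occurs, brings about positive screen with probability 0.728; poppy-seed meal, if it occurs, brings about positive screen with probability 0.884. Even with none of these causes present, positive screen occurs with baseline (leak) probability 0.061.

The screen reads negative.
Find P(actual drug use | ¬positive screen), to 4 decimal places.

Under noisy-OR, P(positive screen | causes) = 1 − (1−0.061)·∏(1−qᵢ) over the active causes.
P(¬positive screen) = 0.939·0.75·0.795 + 0.108924·0.75·0.205 + 0.255408·0.25·0.795 + 0.029627·0.25·0.205 = 0.559879 + 0.016747 + 0.050762 + 0.001518 = 0.628906
Of this, 0.052280 comes from 0.050762 + 0.001518 (the actual drug use=true cases).
So P(actual drug use | ¬positive screen) = 0.052280/0.628906 ≈ 0.0831.

P(actual drug use | ¬positive screen) ≈ 0.0831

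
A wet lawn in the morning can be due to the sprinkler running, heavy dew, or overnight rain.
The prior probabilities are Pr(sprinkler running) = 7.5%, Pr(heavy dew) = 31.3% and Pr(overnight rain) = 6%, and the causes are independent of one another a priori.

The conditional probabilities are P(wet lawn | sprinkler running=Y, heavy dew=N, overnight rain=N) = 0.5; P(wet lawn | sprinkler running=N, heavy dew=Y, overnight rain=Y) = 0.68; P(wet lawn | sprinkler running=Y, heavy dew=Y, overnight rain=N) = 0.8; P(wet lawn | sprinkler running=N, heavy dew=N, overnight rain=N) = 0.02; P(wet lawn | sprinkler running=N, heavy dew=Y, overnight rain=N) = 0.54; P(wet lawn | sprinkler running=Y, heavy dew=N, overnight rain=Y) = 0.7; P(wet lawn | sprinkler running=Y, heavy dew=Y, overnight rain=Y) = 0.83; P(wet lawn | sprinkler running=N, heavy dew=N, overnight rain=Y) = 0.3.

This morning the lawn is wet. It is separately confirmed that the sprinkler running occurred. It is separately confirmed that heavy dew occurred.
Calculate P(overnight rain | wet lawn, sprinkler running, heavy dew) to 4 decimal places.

Numerator (weight on configurations with overnight rain): 0.83·0.06 = 0.049800
Normalizer over all consistent configurations: 0.8·0.94 + 0.83·0.06 = 0.801800
Posterior = 0.049800 / 0.801800 ≈ 0.0621

P(overnight rain | wet lawn, sprinkler running, heavy dew) ≈ 0.0621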